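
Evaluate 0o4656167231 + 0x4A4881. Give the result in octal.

0o4700633432

0x4A4881 = 0o22444201 in octal.
Add column by column in base 8, right to left:
  1+1 = 2
  3+0 = 3
  2+2 = 4
  7+4 = 3 carry 1
  6+4+1 = 3 carry 1
  1+4+1 = 6
  6+2 = 0 carry 1
  5+2+1 = 0 carry 1
  6+0+1 = 7
  4+0 = 4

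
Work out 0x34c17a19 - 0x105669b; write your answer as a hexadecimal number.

Subtract column by column in base 16:
  9-b → e (borrow)
  1-9-1 → 7 (borrow)
  a-6-1 → 3
  7-6 → 1
  1-5 → c (borrow)
  c-0-1 → b
  4-1 → 3
  3-0 → 3

0x33bc137e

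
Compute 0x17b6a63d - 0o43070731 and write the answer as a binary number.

0b10111001010100011010001100100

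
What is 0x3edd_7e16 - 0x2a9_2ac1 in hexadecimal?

0x3c345355

Subtract column by column in base 16:
  6-1 → 5
  1-c → 5 (borrow)
  e-a-1 → 3
  7-2 → 5
  d-9 → 4
  d-a → 3
  e-2 → c
  3-0 → 3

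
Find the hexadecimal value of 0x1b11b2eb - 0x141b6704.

0x6f64be7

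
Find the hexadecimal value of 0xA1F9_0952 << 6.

0x287E425480

6 bits is not a whole number of base-16 digits; in binary: 10100001111110010000100101010010 << 6 = 10100001111110010000100101010010000000.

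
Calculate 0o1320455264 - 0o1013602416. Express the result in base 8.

0o304652646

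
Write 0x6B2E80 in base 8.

0o32627200

Expand each hex digit to 4 bits: 6=0110 B=1011 2=0010 E=1110 8=1000 0=0000.
Group the bits in threes: 011 010 110 010 111 010 000 000 → 32627200.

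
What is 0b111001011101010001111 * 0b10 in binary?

0b1110010111010100011110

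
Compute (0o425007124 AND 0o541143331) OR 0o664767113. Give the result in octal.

0o425007124 AND 0o541143331 = 0o401003120.
Then OR with 0o664767113.

0o665767133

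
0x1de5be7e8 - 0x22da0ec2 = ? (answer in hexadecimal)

Subtract column by column in base 16:
  8-2 → 6
  e-c → 2
  7-e → 9 (borrow)
  e-0-1 → d
  b-a → 1
  5-d → 8 (borrow)
  e-2-1 → b
  d-2 → b
  1-0 → 1

0x1bb81d926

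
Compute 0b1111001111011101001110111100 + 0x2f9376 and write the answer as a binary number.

0x2f9376 = 0b1011111001001101110110 in binary.
Add column by column in base 2, right to left:
  0+0 = 0
  0+1 = 1
  1+1 = 0 carry 1
  1+0+1 = 0 carry 1
  1+1+1 = 1 carry 1
  1+1+1 = 1 carry 1
  0+1+1 = 0 carry 1
  1+0+1 = 0 carry 1
  1+1+1 = 1 carry 1
  1+1+1 = 1 carry 1
  0+0+1 = 1
  0+0 = 0
  1+1 = 0 carry 1
  0+0+1 = 1
  1+0 = 1
  1+1 = 0 carry 1
  1+1+1 = 1 carry 1
  0+1+1 = 0 carry 1
  1+1+1 = 1 carry 1
  1+1+1 = 1 carry 1
  1+0+1 = 0 carry 1
  1+1+1 = 1 carry 1
  0+0+1 = 1
  0+0 = 0
  1+0 = 1
  1+0 = 1
  1+0 = 1
  1+0 = 1

0b1111011011010110011100110010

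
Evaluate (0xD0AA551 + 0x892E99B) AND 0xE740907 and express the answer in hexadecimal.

0x4140804

Add column by column in base 16, right to left:
  1+B = C
  5+9 = E
  5+9 = E
  A+E = 8 carry 1
  A+2+1 = D
  0+9 = 9
  D+8 = 5 carry 1
  final carry 1
Sum = 0x159D8EEC; now AND with 0xE740907:
  1&0=0, 5&E=4, 9&7=1, D&4=4, 8&0=0, E&9=8, E&0=0, C&7=4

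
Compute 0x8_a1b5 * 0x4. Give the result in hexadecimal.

0x2286d4

Multiply each base-16 digit by 4, carrying:
  5×4 = 20 → write 4 carry 1
  b×4+1 = 45 → write d carry 2
  1×4+2 = 6 → write 6
  a×4 = 40 → write 8 carry 2
  8×4+2 = 34 → write 2 carry 2
  remaining carry: 2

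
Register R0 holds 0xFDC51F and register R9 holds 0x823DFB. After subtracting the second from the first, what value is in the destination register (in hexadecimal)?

Subtract column by column in base 16:
  F-B → 4
  1-F → 2 (borrow)
  5-D-1 → 7 (borrow)
  C-3-1 → 8
  D-2 → B
  F-8 → 7

0x7B8724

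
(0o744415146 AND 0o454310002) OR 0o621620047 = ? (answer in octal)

0o665630047

0o744415146 AND 0o454310002 = 0o444010002.
Then OR with 0o621620047.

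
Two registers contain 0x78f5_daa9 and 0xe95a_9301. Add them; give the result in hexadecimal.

0x162506daa

Add column by column in base 16, right to left:
  9+1 = a
  a+0 = a
  a+3 = d
  d+9 = 6 carry 1
  5+a+1 = 0 carry 1
  f+5+1 = 5 carry 1
  8+9+1 = 2 carry 1
  7+e+1 = 6 carry 1
  final carry 1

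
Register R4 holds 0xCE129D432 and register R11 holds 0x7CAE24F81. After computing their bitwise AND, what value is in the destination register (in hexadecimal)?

AND each hex digit independently (no carries):
  C&7=4, E&C=C, 1&A=0, 2&E=2, 9&2=0, D&4=4, 4&F=4, 3&8=0, 2&1=0

0x4C0204400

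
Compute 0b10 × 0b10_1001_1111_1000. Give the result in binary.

Multiply each base-2 digit by 2, carrying:
  0×2 = 0 → write 0
  0×2 = 0 → write 0
  0×2 = 0 → write 0
  1×2 = 2 → write 0 carry 1
  1×2+1 = 3 → write 1 carry 1
  1×2+1 = 3 → write 1 carry 1
  1×2+1 = 3 → write 1 carry 1
  1×2+1 = 3 → write 1 carry 1
  1×2+1 = 3 → write 1 carry 1
  0×2+1 = 1 → write 1
  0×2 = 0 → write 0
  1×2 = 2 → write 0 carry 1
  0×2+1 = 1 → write 1
  1×2 = 2 → write 0 carry 1
  remaining carry: 1

0b101001111110000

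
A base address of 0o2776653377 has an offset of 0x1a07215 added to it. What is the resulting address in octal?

0o3146744424

0x1a07215 = 0o150071025 in octal.
Add column by column in base 8, right to left:
  7+5 = 4 carry 1
  7+2+1 = 2 carry 1
  3+0+1 = 4
  3+1 = 4
  5+7 = 4 carry 1
  6+0+1 = 7
  6+0 = 6
  7+5 = 4 carry 1
  7+1+1 = 1 carry 1
  2+0+1 = 3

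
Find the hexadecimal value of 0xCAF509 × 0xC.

0x9837C6C

Multiply each base-16 digit by 12, carrying:
  9×12 = 108 → write C carry 6
  0×12+6 = 6 → write 6
  5×12 = 60 → write C carry 3
  F×12+3 = 183 → write 7 carry 11
  A×12+11 = 131 → write 3 carry 8
  C×12+8 = 152 → write 8 carry 9
  remaining carry: 9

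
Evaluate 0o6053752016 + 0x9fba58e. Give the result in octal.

0x9fba58e = 0o1176722616 in octal.
Add column by column in base 8, right to left:
  6+6 = 4 carry 1
  1+1+1 = 3
  0+6 = 6
  2+2 = 4
  5+2 = 7
  7+7 = 6 carry 1
  3+6+1 = 2 carry 1
  5+7+1 = 5 carry 1
  0+1+1 = 2
  6+1 = 7

0o7252674634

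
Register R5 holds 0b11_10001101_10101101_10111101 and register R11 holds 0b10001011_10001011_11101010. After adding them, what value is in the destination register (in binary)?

0b100000110010011100110100111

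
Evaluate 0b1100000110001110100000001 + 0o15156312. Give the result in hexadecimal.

0x1B7F9CB

0b1100000110001110100000001 = 0x1831D01 in hexadecimal.
0o15156312 = 0x34DCCA in hexadecimal.
Add column by column in base 16, right to left:
  1+A = B
  0+C = C
  D+C = 9 carry 1
  1+D+1 = F
  3+4 = 7
  8+3 = B
  1+0 = 1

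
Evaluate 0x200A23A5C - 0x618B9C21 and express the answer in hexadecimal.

0x19F169E3B

Subtract column by column in base 16:
  C-1 → B
  5-2 → 3
  A-C → E (borrow)
  3-9-1 → 9 (borrow)
  2-B-1 → 6 (borrow)
  A-8-1 → 1
  0-1 → F (borrow)
  0-6-1 → 9 (borrow)
  2-0-1 → 1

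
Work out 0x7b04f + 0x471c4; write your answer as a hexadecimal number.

0xc2213

Add column by column in base 16, right to left:
  f+4 = 3 carry 1
  4+c+1 = 1 carry 1
  0+1+1 = 2
  b+7 = 2 carry 1
  7+4+1 = c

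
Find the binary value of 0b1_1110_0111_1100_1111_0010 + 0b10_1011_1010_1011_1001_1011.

Add column by column in base 2, right to left:
  0+1 = 1
  1+1 = 0 carry 1
  0+0+1 = 1
  0+1 = 1
  1+1 = 0 carry 1
  1+0+1 = 0 carry 1
  1+0+1 = 0 carry 1
  1+1+1 = 1 carry 1
  0+1+1 = 0 carry 1
  0+1+1 = 0 carry 1
  1+0+1 = 0 carry 1
  1+1+1 = 1 carry 1
  1+0+1 = 0 carry 1
  1+1+1 = 1 carry 1
  1+0+1 = 0 carry 1
  0+1+1 = 0 carry 1
  0+1+1 = 0 carry 1
  1+1+1 = 1 carry 1
  1+0+1 = 0 carry 1
  1+1+1 = 1 carry 1
  1+0+1 = 0 carry 1
  0+1+1 = 0 carry 1
  final carry 1

0b10010100010100010001101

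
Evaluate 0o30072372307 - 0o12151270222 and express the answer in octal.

Subtract column by column in base 8:
  7-2 → 5
  0-2 → 6 (borrow)
  3-2-1 → 0
  2-0 → 2
  7-7 → 0
  3-2 → 1
  2-1 → 1
  7-5 → 2
  0-1 → 7 (borrow)
  0-2-1 → 5 (borrow)
  3-1-1 → 1

0o15721102065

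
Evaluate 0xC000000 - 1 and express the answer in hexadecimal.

0xBFFFFFF

The trailing 6 digits are 0, so subtracting 1 borrows through: they become F and the next digit up decrements.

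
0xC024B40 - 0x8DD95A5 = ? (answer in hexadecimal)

Subtract column by column in base 16:
  0-5 → B (borrow)
  4-A-1 → 9 (borrow)
  B-5-1 → 5
  4-9 → B (borrow)
  2-D-1 → 4 (borrow)
  0-D-1 → 2 (borrow)
  C-8-1 → 3

0x324B59B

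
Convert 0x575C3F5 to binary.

0b101011101011100001111110101

Expand each hex digit to 4 bits: 5=0101 7=0111 5=0101 C=1100 3=0011 F=1111 5=0101.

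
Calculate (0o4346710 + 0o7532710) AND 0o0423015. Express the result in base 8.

0o1000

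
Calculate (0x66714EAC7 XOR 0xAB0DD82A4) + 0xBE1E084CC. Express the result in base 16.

0x18B9A9ED2F

First 0x66714EAC7 XOR 0xAB0DD82A4 = 0xCD7C96863.
Add column by column in base 16, right to left:
  3+C = F
  6+C = 2 carry 1
  8+4+1 = D
  6+8 = E
  9+0 = 9
  C+E = A carry 1
  7+1+1 = 9
  D+E = B carry 1
  C+B+1 = 8 carry 1
  final carry 1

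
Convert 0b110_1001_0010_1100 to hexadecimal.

0x692C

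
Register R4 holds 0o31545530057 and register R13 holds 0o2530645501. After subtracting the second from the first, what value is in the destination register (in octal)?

Subtract column by column in base 8:
  7-1 → 6
  5-0 → 5
  0-5 → 3 (borrow)
  0-5-1 → 2 (borrow)
  3-4-1 → 6 (borrow)
  5-6-1 → 6 (borrow)
  5-0-1 → 4
  4-3 → 1
  5-5 → 0
  1-2 → 7 (borrow)
  3-0-1 → 2

0o27014662356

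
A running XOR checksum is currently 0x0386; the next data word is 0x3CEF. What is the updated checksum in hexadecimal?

XOR each hex digit independently (no carries):
  0^3=3, 3^C=F, 8^E=6, 6^F=9

0x3F69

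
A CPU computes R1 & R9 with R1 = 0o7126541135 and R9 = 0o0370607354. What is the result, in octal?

0o0120401114

AND each oct digit independently (no carries):
  7&0=0, 1&3=1, 2&7=2, 6&0=0, 5&6=4, 4&0=0, 1&7=1, 1&3=1, 3&5=1, 5&4=4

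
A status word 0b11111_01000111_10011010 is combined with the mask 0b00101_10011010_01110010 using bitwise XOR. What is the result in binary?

0b110101101110111101000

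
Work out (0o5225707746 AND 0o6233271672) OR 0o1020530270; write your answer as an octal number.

0o5221731672

0o5225707746 AND 0o6233271672 = 0o4221201642.
Then OR with 0o1020530270.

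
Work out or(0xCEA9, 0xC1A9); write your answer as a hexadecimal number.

0xCFA9

OR each hex digit independently (no carries):
  C|C=C, E|1=F, A|A=A, 9|9=9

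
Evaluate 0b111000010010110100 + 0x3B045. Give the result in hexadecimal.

0x734F9

0b111000010010110100 = 0x384B4 in hexadecimal.
Add column by column in base 16, right to left:
  4+5 = 9
  B+4 = F
  4+0 = 4
  8+B = 3 carry 1
  3+3+1 = 7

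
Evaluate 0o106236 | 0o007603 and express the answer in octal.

OR each oct digit independently (no carries):
  1|0=1, 0|0=0, 6|7=7, 2|6=6, 3|0=3, 6|3=7

0o107637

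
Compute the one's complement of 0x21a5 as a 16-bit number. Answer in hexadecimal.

0xde5a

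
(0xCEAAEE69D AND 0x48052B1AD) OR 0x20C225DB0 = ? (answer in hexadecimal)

0xCEAAEE69D AND 0x48052B1AD = 0x48002A08D.
Then OR with 0x20C225DB0.

0x68C22FDBD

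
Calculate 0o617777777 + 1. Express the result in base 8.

0o620000000

The trailing 7 digits are 7 (max in base 8), so adding 1 cascades: they roll to 0 and the next digit up increments.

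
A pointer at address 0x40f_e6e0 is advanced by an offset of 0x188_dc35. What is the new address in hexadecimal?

0x598c315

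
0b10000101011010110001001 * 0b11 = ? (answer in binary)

Multiply each base-2 digit by 3, carrying:
  1×3 = 3 → write 1 carry 1
  0×3+1 = 1 → write 1
  0×3 = 0 → write 0
  1×3 = 3 → write 1 carry 1
  0×3+1 = 1 → write 1
  0×3 = 0 → write 0
  0×3 = 0 → write 0
  1×3 = 3 → write 1 carry 1
  1×3+1 = 4 → write 0 carry 2
  0×3+2 = 2 → write 0 carry 1
  1×3+1 = 4 → write 0 carry 2
  0×3+2 = 2 → write 0 carry 1
  1×3+1 = 4 → write 0 carry 2
  1×3+2 = 5 → write 1 carry 2
  0×3+2 = 2 → write 0 carry 1
  1×3+1 = 4 → write 0 carry 2
  0×3+2 = 2 → write 0 carry 1
  1×3+1 = 4 → write 0 carry 2
  0×3+2 = 2 → write 0 carry 1
  0×3+1 = 1 → write 1
  0×3 = 0 → write 0
  0×3 = 0 → write 0
  1×3 = 3 → write 1 carry 1
  remaining carry: 1

0b110010000010000010011011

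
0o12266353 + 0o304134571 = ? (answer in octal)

Add column by column in base 8, right to left:
  3+1 = 4
  5+7 = 4 carry 1
  3+5+1 = 1 carry 1
  6+4+1 = 3 carry 1
  6+3+1 = 2 carry 1
  2+1+1 = 4
  2+4 = 6
  1+0 = 1
  0+3 = 3

0o316423144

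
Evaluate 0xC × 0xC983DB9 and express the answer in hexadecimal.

0x9722E4AC

Multiply each base-16 digit by 12, carrying:
  9×12 = 108 → write C carry 6
  B×12+6 = 138 → write A carry 8
  D×12+8 = 164 → write 4 carry 10
  3×12+10 = 46 → write E carry 2
  8×12+2 = 98 → write 2 carry 6
  9×12+6 = 114 → write 2 carry 7
  C×12+7 = 151 → write 7 carry 9
  remaining carry: 9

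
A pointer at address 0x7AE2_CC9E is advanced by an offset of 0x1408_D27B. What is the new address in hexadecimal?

Add column by column in base 16, right to left:
  E+B = 9 carry 1
  9+7+1 = 1 carry 1
  C+2+1 = F
  C+D = 9 carry 1
  2+8+1 = B
  E+0 = E
  A+4 = E
  7+1 = 8

0x8EEB9F19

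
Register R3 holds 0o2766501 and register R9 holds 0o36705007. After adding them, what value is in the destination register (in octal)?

Add column by column in base 8, right to left:
  1+7 = 0 carry 1
  0+0+1 = 1
  5+0 = 5
  6+5 = 3 carry 1
  6+0+1 = 7
  7+7 = 6 carry 1
  2+6+1 = 1 carry 1
  0+3+1 = 4

0o41673510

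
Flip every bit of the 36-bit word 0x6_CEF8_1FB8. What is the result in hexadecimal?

0x93107E047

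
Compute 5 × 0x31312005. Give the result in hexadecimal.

0xf5f5a019

Multiply each base-16 digit by 5, carrying:
  5×5 = 25 → write 9 carry 1
  0×5+1 = 1 → write 1
  0×5 = 0 → write 0
  2×5 = 10 → write a
  1×5 = 5 → write 5
  3×5 = 15 → write f
  1×5 = 5 → write 5
  3×5 = 15 → write f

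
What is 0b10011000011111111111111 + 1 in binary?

The trailing 14 digits are 1 (max in base 2), so adding 1 cascades: they roll to 0 and the next digit up increments.

0b10011000100000000000000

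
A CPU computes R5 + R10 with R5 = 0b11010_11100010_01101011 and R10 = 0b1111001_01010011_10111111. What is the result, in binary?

0b100101000011011000101010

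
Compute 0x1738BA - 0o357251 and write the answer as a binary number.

0b101010101101000010001

0x1738BA = 0b101110011100010111010 in binary.
0o357251 = 0b11101111010101001 in binary.
Subtract column by column in base 2:
  0-1 → 1 (borrow)
  1-0-1 → 0
  0-0 → 0
  1-1 → 0
  1-0 → 1
  1-1 → 0
  0-0 → 0
  1-1 → 0
  0-0 → 0
  0-1 → 1 (borrow)
  0-1-1 → 0 (borrow)
  1-1-1 → 1 (borrow)
  1-1-1 → 1 (borrow)
  1-0-1 → 0
  0-1 → 1 (borrow)
  0-1-1 → 0 (borrow)
  1-1-1 → 1 (borrow)
  1-0-1 → 0
  1-0 → 1
  0-0 → 0
  1-0 → 1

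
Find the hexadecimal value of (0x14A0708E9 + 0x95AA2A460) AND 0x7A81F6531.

Add column by column in base 16, right to left:
  9+0 = 9
  E+6 = 4 carry 1
  8+4+1 = D
  0+A = A
  7+2 = 9
  0+A = A
  A+A = 4 carry 1
  4+5+1 = A
  1+9 = A
Sum = 0xAA4A9AD49; now AND with 0x7A81F6531:
  A&7=2, A&A=A, 4&8=0, A&1=0, 9&F=9, A&6=2, D&5=5, 4&3=0, 9&1=1

0x2A0092501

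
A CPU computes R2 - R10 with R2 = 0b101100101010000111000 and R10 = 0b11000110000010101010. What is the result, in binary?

Subtract column by column in base 2:
  0-0 → 0
  0-1 → 1 (borrow)
  0-0-1 → 1 (borrow)
  1-1-1 → 1 (borrow)
  1-0-1 → 0
  1-1 → 0
  0-0 → 0
  0-1 → 1 (borrow)
  0-0-1 → 1 (borrow)
  0-0-1 → 1 (borrow)
  1-0-1 → 0
  0-0 → 0
  1-0 → 1
  0-1 → 1 (borrow)
  1-1-1 → 1 (borrow)
  0-0-1 → 1 (borrow)
  0-0-1 → 1 (borrow)
  1-0-1 → 0
  1-1 → 0
  0-1 → 1 (borrow)
  1-0-1 → 0

0b10011111001110001110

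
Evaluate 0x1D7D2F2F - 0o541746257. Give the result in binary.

0b10111111101010110001010000000

0x1D7D2F2F = 0b11101011111010010111100101111 in binary.
0o541746257 = 0b101100001111100110010101111 in binary.
Subtract column by column in base 2:
  1-1 → 0
  1-1 → 0
  1-1 → 0
  1-1 → 0
  0-0 → 0
  1-1 → 0
  0-0 → 0
  0-1 → 1 (borrow)
  1-0-1 → 0
  1-0 → 1
  1-1 → 0
  1-1 → 0
  0-0 → 0
  1-0 → 1
  0-1 → 1 (borrow)
  0-1-1 → 0 (borrow)
  1-1-1 → 1 (borrow)
  0-1-1 → 0 (borrow)
  1-1-1 → 1 (borrow)
  1-0-1 → 0
  1-0 → 1
  1-0 → 1
  1-0 → 1
  0-1 → 1 (borrow)
  1-1-1 → 1 (borrow)
  0-0-1 → 1 (borrow)
  1-1-1 → 1 (borrow)
  1-0-1 → 0
  1-0 → 1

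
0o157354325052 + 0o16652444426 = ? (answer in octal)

Add column by column in base 8, right to left:
  2+6 = 0 carry 1
  5+2+1 = 0 carry 1
  0+4+1 = 5
  5+4 = 1 carry 1
  2+4+1 = 7
  3+4 = 7
  4+2 = 6
  5+5 = 2 carry 1
  3+6+1 = 2 carry 1
  7+6+1 = 6 carry 1
  5+1+1 = 7
  1+0 = 1

0o176226771500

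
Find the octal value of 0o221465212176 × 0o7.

Multiply each base-8 digit by 7, carrying:
  6×7 = 42 → write 2 carry 5
  7×7+5 = 54 → write 6 carry 6
  1×7+6 = 13 → write 5 carry 1
  2×7+1 = 15 → write 7 carry 1
  1×7+1 = 8 → write 0 carry 1
  2×7+1 = 15 → write 7 carry 1
  5×7+1 = 36 → write 4 carry 4
  6×7+4 = 46 → write 6 carry 5
  4×7+5 = 33 → write 1 carry 4
  1×7+4 = 11 → write 3 carry 1
  2×7+1 = 15 → write 7 carry 1
  2×7+1 = 15 → write 7 carry 1
  remaining carry: 1

0o1773164707562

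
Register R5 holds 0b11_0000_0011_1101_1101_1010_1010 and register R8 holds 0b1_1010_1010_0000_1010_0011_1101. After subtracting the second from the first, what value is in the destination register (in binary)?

Subtract column by column in base 2:
  0-1 → 1 (borrow)
  1-0-1 → 0
  0-1 → 1 (borrow)
  1-1-1 → 1 (borrow)
  0-1-1 → 0 (borrow)
  1-1-1 → 1 (borrow)
  0-0-1 → 1 (borrow)
  1-0-1 → 0
  1-0 → 1
  0-1 → 1 (borrow)
  1-0-1 → 0
  1-1 → 0
  1-0 → 1
  0-0 → 0
  1-0 → 1
  1-0 → 1
  1-0 → 1
  1-1 → 0
  0-0 → 0
  0-1 → 1 (borrow)
  0-0-1 → 1 (borrow)
  0-1-1 → 0 (borrow)
  0-0-1 → 1 (borrow)
  0-1-1 → 0 (borrow)
  1-1-1 → 1 (borrow)
  1-0-1 → 0

0b1010110011101001101101101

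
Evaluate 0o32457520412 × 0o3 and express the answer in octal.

0o117616761436

Multiply each base-8 digit by 3, carrying:
  2×3 = 6 → write 6
  1×3 = 3 → write 3
  4×3 = 12 → write 4 carry 1
  0×3+1 = 1 → write 1
  2×3 = 6 → write 6
  5×3 = 15 → write 7 carry 1
  7×3+1 = 22 → write 6 carry 2
  5×3+2 = 17 → write 1 carry 2
  4×3+2 = 14 → write 6 carry 1
  2×3+1 = 7 → write 7
  3×3 = 9 → write 1 carry 1
  remaining carry: 1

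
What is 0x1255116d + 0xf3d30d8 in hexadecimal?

0x21924245

Add column by column in base 16, right to left:
  d+8 = 5 carry 1
  6+d+1 = 4 carry 1
  1+0+1 = 2
  1+3 = 4
  5+d = 2 carry 1
  5+3+1 = 9
  2+f = 1 carry 1
  1+0+1 = 2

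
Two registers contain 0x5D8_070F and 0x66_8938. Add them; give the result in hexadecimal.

Add column by column in base 16, right to left:
  F+8 = 7 carry 1
  0+3+1 = 4
  7+9 = 0 carry 1
  0+8+1 = 9
  8+6 = E
  D+6 = 3 carry 1
  5+0+1 = 6

0x63E9047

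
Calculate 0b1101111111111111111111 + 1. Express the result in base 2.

The trailing 19 digits are 1 (max in base 2), so adding 1 cascades: they roll to 0 and the next digit up increments.

0b1110000000000000000000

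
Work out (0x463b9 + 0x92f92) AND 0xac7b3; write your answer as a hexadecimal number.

0x88303

Add column by column in base 16, right to left:
  9+2 = b
  b+9 = 4 carry 1
  3+f+1 = 3 carry 1
  6+2+1 = 9
  4+9 = d
Sum = 0xd934b; now AND with 0xac7b3:
  d&a=8, 9&c=8, 3&7=3, 4&b=0, b&3=3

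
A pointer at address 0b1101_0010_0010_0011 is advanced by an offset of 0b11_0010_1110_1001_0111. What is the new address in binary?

0b1000000000010111010

Add column by column in base 2, right to left:
  1+1 = 0 carry 1
  1+1+1 = 1 carry 1
  0+1+1 = 0 carry 1
  0+0+1 = 1
  0+1 = 1
  1+0 = 1
  0+0 = 0
  0+1 = 1
  0+0 = 0
  1+1 = 0 carry 1
  0+1+1 = 0 carry 1
  0+1+1 = 0 carry 1
  1+0+1 = 0 carry 1
  0+1+1 = 0 carry 1
  1+0+1 = 0 carry 1
  1+0+1 = 0 carry 1
  0+1+1 = 0 carry 1
  0+1+1 = 0 carry 1
  final carry 1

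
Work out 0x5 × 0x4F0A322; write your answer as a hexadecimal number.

0x18B32FAA

Multiply each base-16 digit by 5, carrying:
  2×5 = 10 → write A
  2×5 = 10 → write A
  3×5 = 15 → write F
  A×5 = 50 → write 2 carry 3
  0×5+3 = 3 → write 3
  F×5 = 75 → write B carry 4
  4×5+4 = 24 → write 8 carry 1
  remaining carry: 1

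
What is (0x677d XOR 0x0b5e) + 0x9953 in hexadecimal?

0x10576

First 0x677d XOR 0x0b5e = 0x6c23.
Add column by column in base 16, right to left:
  3+3 = 6
  2+5 = 7
  c+9 = 5 carry 1
  6+9+1 = 0 carry 1
  final carry 1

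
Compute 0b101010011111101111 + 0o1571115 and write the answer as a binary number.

0b10011001101000111100

0o1571115 = 0b1101111001001001101 in binary.
Add column by column in base 2, right to left:
  1+1 = 0 carry 1
  1+0+1 = 0 carry 1
  1+1+1 = 1 carry 1
  1+1+1 = 1 carry 1
  0+0+1 = 1
  1+0 = 1
  1+1 = 0 carry 1
  1+0+1 = 0 carry 1
  1+0+1 = 0 carry 1
  1+1+1 = 1 carry 1
  1+0+1 = 0 carry 1
  0+0+1 = 1
  0+1 = 1
  1+1 = 0 carry 1
  0+1+1 = 0 carry 1
  1+1+1 = 1 carry 1
  0+0+1 = 1
  1+1 = 0 carry 1
  0+1+1 = 0 carry 1
  final carry 1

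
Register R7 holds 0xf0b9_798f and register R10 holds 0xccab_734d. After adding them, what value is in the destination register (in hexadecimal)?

Add column by column in base 16, right to left:
  f+d = c carry 1
  8+4+1 = d
  9+3 = c
  7+7 = e
  9+b = 4 carry 1
  b+a+1 = 6 carry 1
  0+c+1 = d
  f+c = b carry 1
  final carry 1

0x1bd64ecdc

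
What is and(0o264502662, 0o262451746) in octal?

0o260400642

AND each oct digit independently (no carries):
  2&2=2, 6&6=6, 4&2=0, 5&4=4, 0&5=0, 2&1=0, 6&7=6, 6&4=4, 2&6=2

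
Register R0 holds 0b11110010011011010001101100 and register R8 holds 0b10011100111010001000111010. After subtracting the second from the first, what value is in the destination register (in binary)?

Subtract column by column in base 2:
  0-0 → 0
  0-1 → 1 (borrow)
  1-0-1 → 0
  1-1 → 0
  0-1 → 1 (borrow)
  1-1-1 → 1 (borrow)
  1-0-1 → 0
  0-0 → 0
  0-0 → 0
  0-1 → 1 (borrow)
  1-0-1 → 0
  0-0 → 0
  1-0 → 1
  1-1 → 0
  0-0 → 0
  1-1 → 0
  1-1 → 0
  0-1 → 1 (borrow)
  0-0-1 → 1 (borrow)
  1-0-1 → 0
  0-1 → 1 (borrow)
  0-1-1 → 0 (borrow)
  1-1-1 → 1 (borrow)
  1-0-1 → 0
  1-0 → 1
  1-1 → 0

0b1010101100001001000110010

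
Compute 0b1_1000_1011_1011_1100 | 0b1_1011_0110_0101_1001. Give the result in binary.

OR bit by bit (1 where either bit is 1):
  11000101110111100
| 11011011001011001
= 11011111111111101

0b11011111111111101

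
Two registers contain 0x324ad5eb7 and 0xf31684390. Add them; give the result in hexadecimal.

0x125615a247

Add column by column in base 16, right to left:
  7+0 = 7
  b+9 = 4 carry 1
  e+3+1 = 2 carry 1
  5+4+1 = a
  d+8 = 5 carry 1
  a+6+1 = 1 carry 1
  4+1+1 = 6
  2+3 = 5
  3+f = 2 carry 1
  final carry 1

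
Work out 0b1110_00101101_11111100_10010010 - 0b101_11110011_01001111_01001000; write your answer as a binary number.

Subtract column by column in base 2:
  0-0 → 0
  1-0 → 1
  0-0 → 0
  0-1 → 1 (borrow)
  1-0-1 → 0
  0-0 → 0
  0-1 → 1 (borrow)
  1-0-1 → 0
  0-1 → 1 (borrow)
  0-1-1 → 0 (borrow)
  1-1-1 → 1 (borrow)
  1-1-1 → 1 (borrow)
  1-0-1 → 0
  1-0 → 1
  1-1 → 0
  1-0 → 1
  1-1 → 0
  0-1 → 1 (borrow)
  1-0-1 → 0
  1-0 → 1
  0-1 → 1 (borrow)
  1-1-1 → 1 (borrow)
  0-1-1 → 0 (borrow)
  0-1-1 → 0 (borrow)
  0-1-1 → 0 (borrow)
  1-0-1 → 0
  1-1 → 0
  1-0 → 1

0b1000001110101010110101001010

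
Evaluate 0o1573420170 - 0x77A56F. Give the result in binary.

0b1101011101100111101100001001

0o1573420170 = 0b1101111011100010000001111000 in binary.
0x77A56F = 0b11101111010010101101111 in binary.
Subtract column by column in base 2:
  0-1 → 1 (borrow)
  0-1-1 → 0 (borrow)
  0-1-1 → 0 (borrow)
  1-1-1 → 1 (borrow)
  1-0-1 → 0
  1-1 → 0
  1-1 → 0
  0-0 → 0
  0-1 → 1 (borrow)
  0-0-1 → 1 (borrow)
  0-1-1 → 0 (borrow)
  0-0-1 → 1 (borrow)
  0-0-1 → 1 (borrow)
  1-1-1 → 1 (borrow)
  0-0-1 → 1 (borrow)
  0-1-1 → 0 (borrow)
  0-1-1 → 0 (borrow)
  1-1-1 → 1 (borrow)
  1-1-1 → 1 (borrow)
  1-0-1 → 0
  0-1 → 1 (borrow)
  1-1-1 → 1 (borrow)
  1-1-1 → 1 (borrow)
  1-0-1 → 0
  1-0 → 1
  0-0 → 0
  1-0 → 1
  1-0 → 1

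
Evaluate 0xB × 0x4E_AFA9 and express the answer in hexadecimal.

Multiply each base-16 digit by 11, carrying:
  9×11 = 99 → write 3 carry 6
  A×11+6 = 116 → write 4 carry 7
  F×11+7 = 172 → write C carry 10
  A×11+10 = 120 → write 8 carry 7
  E×11+7 = 161 → write 1 carry 10
  4×11+10 = 54 → write 6 carry 3
  remaining carry: 3

0x3618C43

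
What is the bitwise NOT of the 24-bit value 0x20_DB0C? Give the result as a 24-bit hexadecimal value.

0xDF24F3

Each hex digit d becomes F−d:
  2→D, 0→F, D→2, B→4, 0→F, C→3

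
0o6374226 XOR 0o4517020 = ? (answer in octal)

XOR each oct digit independently (no carries):
  6^4=2, 3^5=6, 7^1=6, 4^7=3, 2^0=2, 2^2=0, 6^0=6

0o2663206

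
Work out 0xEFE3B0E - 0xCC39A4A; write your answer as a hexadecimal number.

Subtract column by column in base 16:
  E-A → 4
  0-4 → C (borrow)
  B-A-1 → 0
  3-9 → A (borrow)
  E-3-1 → A
  F-C → 3
  E-C → 2

0x23AA0C4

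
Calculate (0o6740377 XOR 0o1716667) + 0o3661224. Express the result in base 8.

First 0o6740377 XOR 0o1716667 = 0o7056510.
Add column by column in base 8, right to left:
  0+4 = 4
  1+2 = 3
  5+2 = 7
  6+1 = 7
  5+6 = 3 carry 1
  0+6+1 = 7
  7+3 = 2 carry 1
  final carry 1

0o12737734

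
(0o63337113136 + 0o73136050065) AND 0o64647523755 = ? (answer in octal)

0o44445123201

Add column by column in base 8, right to left:
  6+5 = 3 carry 1
  3+6+1 = 2 carry 1
  1+0+1 = 2
  3+0 = 3
  1+5 = 6
  1+0 = 1
  7+6 = 5 carry 1
  3+3+1 = 7
  3+1 = 4
  3+3 = 6
  6+7 = 5 carry 1
  final carry 1
Sum = 0o156475163223; now AND with 0o64647523755:
  1&0=0, 5&6=4, 6&4=4, 4&6=4, 7&4=4, 5&7=5, 1&5=1, 6&2=2, 3&3=3, 2&7=2, 2&5=0, 3&5=1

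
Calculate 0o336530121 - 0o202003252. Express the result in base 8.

0o134524647

Subtract column by column in base 8:
  1-2 → 7 (borrow)
  2-5-1 → 4 (borrow)
  1-2-1 → 6 (borrow)
  0-3-1 → 4 (borrow)
  3-0-1 → 2
  5-0 → 5
  6-2 → 4
  3-0 → 3
  3-2 → 1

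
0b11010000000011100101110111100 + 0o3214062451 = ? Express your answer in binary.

0o3214062451 = 0b11010001100000110010100101001 in binary.
Add column by column in base 2, right to left:
  0+1 = 1
  0+0 = 0
  1+0 = 1
  1+1 = 0 carry 1
  1+0+1 = 0 carry 1
  1+1+1 = 1 carry 1
  0+0+1 = 1
  1+0 = 1
  1+1 = 0 carry 1
  1+0+1 = 0 carry 1
  0+1+1 = 0 carry 1
  1+0+1 = 0 carry 1
  0+0+1 = 1
  0+1 = 1
  1+1 = 0 carry 1
  1+0+1 = 0 carry 1
  1+0+1 = 0 carry 1
  0+0+1 = 1
  0+0 = 0
  0+0 = 0
  0+1 = 1
  0+1 = 1
  0+0 = 0
  0+0 = 0
  0+0 = 0
  1+1 = 0 carry 1
  0+0+1 = 1
  1+1 = 0 carry 1
  1+1+1 = 1 carry 1
  final carry 1

0b110100001100100011000011100101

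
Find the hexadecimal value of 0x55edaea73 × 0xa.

0x35b48d287e

Multiply each base-16 digit by 10, carrying:
  3×10 = 30 → write e carry 1
  7×10+1 = 71 → write 7 carry 4
  a×10+4 = 104 → write 8 carry 6
  e×10+6 = 146 → write 2 carry 9
  a×10+9 = 109 → write d carry 6
  d×10+6 = 136 → write 8 carry 8
  e×10+8 = 148 → write 4 carry 9
  5×10+9 = 59 → write b carry 3
  5×10+3 = 53 → write 5 carry 3
  remaining carry: 3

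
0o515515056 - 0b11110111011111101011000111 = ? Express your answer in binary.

0b1010110001001111101100111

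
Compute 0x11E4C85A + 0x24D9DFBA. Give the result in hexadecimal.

Add column by column in base 16, right to left:
  A+A = 4 carry 1
  5+B+1 = 1 carry 1
  8+F+1 = 8 carry 1
  C+D+1 = A carry 1
  4+9+1 = E
  E+D = B carry 1
  1+4+1 = 6
  1+2 = 3

0x36BEA814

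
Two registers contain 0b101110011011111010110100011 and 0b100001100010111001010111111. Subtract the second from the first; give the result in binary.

0b1100111001000001011100100

Subtract column by column in base 2:
  1-1 → 0
  1-1 → 0
  0-1 → 1 (borrow)
  0-1-1 → 0 (borrow)
  0-1-1 → 0 (borrow)
  1-1-1 → 1 (borrow)
  0-0-1 → 1 (borrow)
  1-1-1 → 1 (borrow)
  1-0-1 → 0
  0-1 → 1 (borrow)
  1-0-1 → 0
  0-0 → 0
  1-1 → 0
  1-1 → 0
  1-1 → 0
  1-0 → 1
  1-1 → 0
  0-0 → 0
  1-0 → 1
  1-0 → 1
  0-1 → 1 (borrow)
  0-1-1 → 0 (borrow)
  1-0-1 → 0
  1-0 → 1
  1-0 → 1
  0-0 → 0
  1-1 → 0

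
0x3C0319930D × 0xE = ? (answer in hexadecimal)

Multiply each base-16 digit by 14, carrying:
  D×14 = 182 → write 6 carry 11
  0×14+11 = 11 → write B
  3×14 = 42 → write A carry 2
  9×14+2 = 128 → write 0 carry 8
  9×14+8 = 134 → write 6 carry 8
  1×14+8 = 22 → write 6 carry 1
  3×14+1 = 43 → write B carry 2
  0×14+2 = 2 → write 2
  C×14 = 168 → write 8 carry 10
  3×14+10 = 52 → write 4 carry 3
  remaining carry: 3

0x3482B660AB6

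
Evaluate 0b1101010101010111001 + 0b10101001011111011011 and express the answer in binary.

Add column by column in base 2, right to left:
  1+1 = 0 carry 1
  0+1+1 = 0 carry 1
  0+0+1 = 1
  1+1 = 0 carry 1
  1+1+1 = 1 carry 1
  1+0+1 = 0 carry 1
  0+1+1 = 0 carry 1
  1+1+1 = 1 carry 1
  0+1+1 = 0 carry 1
  1+1+1 = 1 carry 1
  0+1+1 = 0 carry 1
  1+0+1 = 0 carry 1
  0+1+1 = 0 carry 1
  1+0+1 = 0 carry 1
  0+0+1 = 1
  1+1 = 0 carry 1
  0+0+1 = 1
  1+1 = 0 carry 1
  1+0+1 = 0 carry 1
  0+1+1 = 0 carry 1
  final carry 1

0b100010100001010010100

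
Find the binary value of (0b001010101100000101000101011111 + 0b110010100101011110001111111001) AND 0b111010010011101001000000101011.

0b111000010001100001000000001000

Add column by column in base 2, right to left:
  1+1 = 0 carry 1
  1+0+1 = 0 carry 1
  1+0+1 = 0 carry 1
  1+1+1 = 1 carry 1
  1+1+1 = 1 carry 1
  0+1+1 = 0 carry 1
  1+1+1 = 1 carry 1
  0+1+1 = 0 carry 1
  1+1+1 = 1 carry 1
  0+1+1 = 0 carry 1
  0+0+1 = 1
  0+0 = 0
  1+0 = 1
  0+1 = 1
  1+1 = 0 carry 1
  0+1+1 = 0 carry 1
  0+1+1 = 0 carry 1
  0+0+1 = 1
  0+1 = 1
  0+0 = 0
  1+1 = 0 carry 1
  1+0+1 = 0 carry 1
  0+0+1 = 1
  1+1 = 0 carry 1
  0+0+1 = 1
  1+1 = 0 carry 1
  0+0+1 = 1
  1+0 = 1
  0+1 = 1
  0+1 = 1
Sum = 0b111101010001100011010101011000; now AND with 0b111010010011101001000000101011:
  111101010001100011010101011000
& 111010010011101001000000101011
= 111000010001100001000000001000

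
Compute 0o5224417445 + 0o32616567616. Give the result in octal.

0o40043207263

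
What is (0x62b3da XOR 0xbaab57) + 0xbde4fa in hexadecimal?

0x195fd87

First 0x62b3da XOR 0xbaab57 = 0xd8188d.
Add column by column in base 16, right to left:
  d+a = 7 carry 1
  8+f+1 = 8 carry 1
  8+4+1 = d
  1+e = f
  8+d = 5 carry 1
  d+b+1 = 9 carry 1
  final carry 1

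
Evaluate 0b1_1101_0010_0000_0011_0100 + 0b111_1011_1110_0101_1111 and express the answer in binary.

0b1001001101111010010011

Add column by column in base 2, right to left:
  0+1 = 1
  0+1 = 1
  1+1 = 0 carry 1
  0+1+1 = 0 carry 1
  1+1+1 = 1 carry 1
  1+0+1 = 0 carry 1
  0+1+1 = 0 carry 1
  0+0+1 = 1
  0+0 = 0
  0+1 = 1
  0+1 = 1
  0+1 = 1
  0+1 = 1
  1+1 = 0 carry 1
  0+0+1 = 1
  0+1 = 1
  1+1 = 0 carry 1
  0+1+1 = 0 carry 1
  1+1+1 = 1 carry 1
  1+0+1 = 0 carry 1
  1+0+1 = 0 carry 1
  final carry 1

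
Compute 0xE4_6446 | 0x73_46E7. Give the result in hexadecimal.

OR each hex digit independently (no carries):
  E|7=F, 4|3=7, 6|4=6, 4|6=6, 4|E=E, 6|7=7

0xF766E7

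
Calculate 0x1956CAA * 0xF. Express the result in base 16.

Multiply each base-16 digit by 15, carrying:
  A×15 = 150 → write 6 carry 9
  A×15+9 = 159 → write F carry 9
  C×15+9 = 189 → write D carry 11
  6×15+11 = 101 → write 5 carry 6
  5×15+6 = 81 → write 1 carry 5
  9×15+5 = 140 → write C carry 8
  1×15+8 = 23 → write 7 carry 1
  remaining carry: 1

0x17C15DF6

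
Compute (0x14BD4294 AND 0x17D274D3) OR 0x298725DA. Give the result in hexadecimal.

0x14BD4294 AND 0x17D274D3 = 0x14904090.
Then OR with 0x298725DA.

0x3D9765DA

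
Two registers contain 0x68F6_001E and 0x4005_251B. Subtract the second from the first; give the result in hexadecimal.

Subtract column by column in base 16:
  E-B → 3
  1-1 → 0
  0-5 → B (borrow)
  0-2-1 → D (borrow)
  6-5-1 → 0
  F-0 → F
  8-0 → 8
  6-4 → 2

0x28F0DB03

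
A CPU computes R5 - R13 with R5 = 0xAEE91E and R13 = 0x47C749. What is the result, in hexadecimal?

0x6721D5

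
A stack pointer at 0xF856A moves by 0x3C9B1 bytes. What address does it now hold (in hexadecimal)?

0x134F1B

Add column by column in base 16, right to left:
  A+1 = B
  6+B = 1 carry 1
  5+9+1 = F
  8+C = 4 carry 1
  F+3+1 = 3 carry 1
  final carry 1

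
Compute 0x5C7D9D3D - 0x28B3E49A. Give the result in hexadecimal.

0x33C9B8A3

Subtract column by column in base 16:
  D-A → 3
  3-9 → A (borrow)
  D-4-1 → 8
  9-E → B (borrow)
  D-3-1 → 9
  7-B → C (borrow)
  C-8-1 → 3
  5-2 → 3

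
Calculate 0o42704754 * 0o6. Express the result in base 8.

Multiply each base-8 digit by 6, carrying:
  4×6 = 24 → write 0 carry 3
  5×6+3 = 33 → write 1 carry 4
  7×6+4 = 46 → write 6 carry 5
  4×6+5 = 29 → write 5 carry 3
  0×6+3 = 3 → write 3
  7×6 = 42 → write 2 carry 5
  2×6+5 = 17 → write 1 carry 2
  4×6+2 = 26 → write 2 carry 3
  remaining carry: 3

0o321235610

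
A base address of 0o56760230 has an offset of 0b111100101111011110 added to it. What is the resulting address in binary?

0b101111111010110001110110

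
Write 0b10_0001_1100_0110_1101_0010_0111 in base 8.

Group the bits in threes: 010 000 111 000 110 110 100 100 111 → 207066447.

0o207066447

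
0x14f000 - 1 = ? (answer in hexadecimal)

The trailing 3 digits are 0, so subtracting 1 borrows through: they become F and the next digit up decrements.

0x14efff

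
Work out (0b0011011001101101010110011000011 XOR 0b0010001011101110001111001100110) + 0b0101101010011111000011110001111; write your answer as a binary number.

First 0b0011011001101101010110011000011 XOR 0b0010001011101110001111001100110 = 0b0001010010000011011001010100101.
Add column by column in base 2, right to left:
  1+1 = 0 carry 1
  0+1+1 = 0 carry 1
  1+1+1 = 1 carry 1
  0+1+1 = 0 carry 1
  0+0+1 = 1
  1+0 = 1
  0+0 = 0
  1+1 = 0 carry 1
  0+1+1 = 0 carry 1
  1+1+1 = 1 carry 1
  0+1+1 = 0 carry 1
  0+0+1 = 1
  1+0 = 1
  1+0 = 1
  0+0 = 0
  1+1 = 0 carry 1
  1+1+1 = 1 carry 1
  0+1+1 = 0 carry 1
  0+1+1 = 0 carry 1
  0+1+1 = 0 carry 1
  0+0+1 = 1
  0+0 = 0
  1+1 = 0 carry 1
  0+0+1 = 1
  0+1 = 1
  1+0 = 1
  0+1 = 1
  1+1 = 0 carry 1
  0+0+1 = 1
  0+1 = 1

0b110111100100010011101000110100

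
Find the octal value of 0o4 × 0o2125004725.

0o10524023524

Multiply each base-8 digit by 4, carrying:
  5×4 = 20 → write 4 carry 2
  2×4+2 = 10 → write 2 carry 1
  7×4+1 = 29 → write 5 carry 3
  4×4+3 = 19 → write 3 carry 2
  0×4+2 = 2 → write 2
  0×4 = 0 → write 0
  5×4 = 20 → write 4 carry 2
  2×4+2 = 10 → write 2 carry 1
  1×4+1 = 5 → write 5
  2×4 = 8 → write 0 carry 1
  remaining carry: 1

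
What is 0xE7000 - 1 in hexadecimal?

0xE6FFF

The trailing 3 digits are 0, so subtracting 1 borrows through: they become F and the next digit up decrements.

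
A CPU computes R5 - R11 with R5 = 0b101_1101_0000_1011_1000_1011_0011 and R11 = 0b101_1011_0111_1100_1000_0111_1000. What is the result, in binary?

0b110001111000000111011

Subtract column by column in base 2:
  1-0 → 1
  1-0 → 1
  0-0 → 0
  0-1 → 1 (borrow)
  1-1-1 → 1 (borrow)
  1-1-1 → 1 (borrow)
  0-1-1 → 0 (borrow)
  1-0-1 → 0
  0-0 → 0
  0-0 → 0
  0-0 → 0
  1-1 → 0
  1-0 → 1
  1-0 → 1
  0-1 → 1 (borrow)
  1-1-1 → 1 (borrow)
  0-1-1 → 0 (borrow)
  0-1-1 → 0 (borrow)
  0-1-1 → 0 (borrow)
  0-0-1 → 1 (borrow)
  1-1-1 → 1 (borrow)
  0-1-1 → 0 (borrow)
  1-0-1 → 0
  1-1 → 0
  1-1 → 0
  0-0 → 0
  1-1 → 0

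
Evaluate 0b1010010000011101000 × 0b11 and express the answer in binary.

0b11110110001010111000

Multiply each base-2 digit by 3, carrying:
  0×3 = 0 → write 0
  0×3 = 0 → write 0
  0×3 = 0 → write 0
  1×3 = 3 → write 1 carry 1
  0×3+1 = 1 → write 1
  1×3 = 3 → write 1 carry 1
  1×3+1 = 4 → write 0 carry 2
  1×3+2 = 5 → write 1 carry 2
  0×3+2 = 2 → write 0 carry 1
  0×3+1 = 1 → write 1
  0×3 = 0 → write 0
  0×3 = 0 → write 0
  0×3 = 0 → write 0
  1×3 = 3 → write 1 carry 1
  0×3+1 = 1 → write 1
  0×3 = 0 → write 0
  1×3 = 3 → write 1 carry 1
  0×3+1 = 1 → write 1
  1×3 = 3 → write 1 carry 1
  remaining carry: 1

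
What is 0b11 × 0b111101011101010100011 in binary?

0b10111000010111111101001

Multiply each base-2 digit by 3, carrying:
  1×3 = 3 → write 1 carry 1
  1×3+1 = 4 → write 0 carry 2
  0×3+2 = 2 → write 0 carry 1
  0×3+1 = 1 → write 1
  0×3 = 0 → write 0
  1×3 = 3 → write 1 carry 1
  0×3+1 = 1 → write 1
  1×3 = 3 → write 1 carry 1
  0×3+1 = 1 → write 1
  1×3 = 3 → write 1 carry 1
  0×3+1 = 1 → write 1
  1×3 = 3 → write 1 carry 1
  1×3+1 = 4 → write 0 carry 2
  1×3+2 = 5 → write 1 carry 2
  0×3+2 = 2 → write 0 carry 1
  1×3+1 = 4 → write 0 carry 2
  0×3+2 = 2 → write 0 carry 1
  1×3+1 = 4 → write 0 carry 2
  1×3+2 = 5 → write 1 carry 2
  1×3+2 = 5 → write 1 carry 2
  1×3+2 = 5 → write 1 carry 2
  remaining carry: 10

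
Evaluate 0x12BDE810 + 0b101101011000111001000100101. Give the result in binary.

0b11000011010100101101000110101

0x12BDE810 = 0b10010101111011110100000010000 in binary.
Add column by column in base 2, right to left:
  0+1 = 1
  0+0 = 0
  0+1 = 1
  0+0 = 0
  1+0 = 1
  0+1 = 1
  0+0 = 0
  0+0 = 0
  0+0 = 0
  0+1 = 1
  0+0 = 0
  1+0 = 1
  0+1 = 1
  1+1 = 0 carry 1
  1+1+1 = 1 carry 1
  1+0+1 = 0 carry 1
  1+0+1 = 0 carry 1
  0+0+1 = 1
  1+1 = 0 carry 1
  1+1+1 = 1 carry 1
  1+0+1 = 0 carry 1
  1+1+1 = 1 carry 1
  0+0+1 = 1
  1+1 = 0 carry 1
  0+1+1 = 0 carry 1
  1+0+1 = 0 carry 1
  0+1+1 = 0 carry 1
  0+0+1 = 1
  1+0 = 1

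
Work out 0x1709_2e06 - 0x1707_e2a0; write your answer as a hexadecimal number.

Subtract column by column in base 16:
  6-0 → 6
  0-a → 6 (borrow)
  e-2-1 → b
  2-e → 4 (borrow)
  9-7-1 → 1
  0-0 → 0
  7-7 → 0
  1-1 → 0

0x14b66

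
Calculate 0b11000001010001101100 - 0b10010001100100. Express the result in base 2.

0b10111111000000001000

Subtract column by column in base 2:
  0-0 → 0
  0-0 → 0
  1-1 → 0
  1-0 → 1
  0-0 → 0
  1-1 → 0
  1-1 → 0
  0-0 → 0
  0-0 → 0
  0-0 → 0
  1-1 → 0
  0-0 → 0
  1-0 → 1
  0-1 → 1 (borrow)
  0-0-1 → 1 (borrow)
  0-0-1 → 1 (borrow)
  0-0-1 → 1 (borrow)
  0-0-1 → 1 (borrow)
  1-0-1 → 0
  1-0 → 1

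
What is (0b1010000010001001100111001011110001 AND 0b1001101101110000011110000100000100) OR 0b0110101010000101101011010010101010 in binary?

0b1010000010001001100111001011110001 AND 0b1001101101110000011110000100000100 = 0b1000000000000000000110000000000000.
Then OR with 0b0110101010000101101011010010101010.

0b1110101010000101101111010010101010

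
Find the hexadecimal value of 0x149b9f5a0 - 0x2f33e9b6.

Subtract column by column in base 16:
  0-6 → a (borrow)
  a-b-1 → e (borrow)
  5-9-1 → b (borrow)
  f-e-1 → 0
  9-3 → 6
  b-3 → 8
  9-f → a (borrow)
  4-2-1 → 1
  1-0 → 1

0x11a860bea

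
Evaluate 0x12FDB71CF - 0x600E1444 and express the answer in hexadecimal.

Subtract column by column in base 16:
  F-4 → B
  C-4 → 8
  1-4 → D (borrow)
  7-1-1 → 5
  B-E → D (borrow)
  D-0-1 → C
  F-0 → F
  2-6 → C (borrow)
  1-0-1 → 0

0xCFCD5D8B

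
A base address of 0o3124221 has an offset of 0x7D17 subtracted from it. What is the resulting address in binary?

0b11000010101101111010

0o3124221 = 0b11001010100010010001 in binary.
0x7D17 = 0b111110100010111 in binary.
Subtract column by column in base 2:
  1-1 → 0
  0-1 → 1 (borrow)
  0-1-1 → 0 (borrow)
  0-0-1 → 1 (borrow)
  1-1-1 → 1 (borrow)
  0-0-1 → 1 (borrow)
  0-0-1 → 1 (borrow)
  1-0-1 → 0
  0-1 → 1 (borrow)
  0-0-1 → 1 (borrow)
  0-1-1 → 0 (borrow)
  1-1-1 → 1 (borrow)
  0-1-1 → 0 (borrow)
  1-1-1 → 1 (borrow)
  0-1-1 → 0 (borrow)
  1-0-1 → 0
  0-0 → 0
  0-0 → 0
  1-0 → 1
  1-0 → 1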